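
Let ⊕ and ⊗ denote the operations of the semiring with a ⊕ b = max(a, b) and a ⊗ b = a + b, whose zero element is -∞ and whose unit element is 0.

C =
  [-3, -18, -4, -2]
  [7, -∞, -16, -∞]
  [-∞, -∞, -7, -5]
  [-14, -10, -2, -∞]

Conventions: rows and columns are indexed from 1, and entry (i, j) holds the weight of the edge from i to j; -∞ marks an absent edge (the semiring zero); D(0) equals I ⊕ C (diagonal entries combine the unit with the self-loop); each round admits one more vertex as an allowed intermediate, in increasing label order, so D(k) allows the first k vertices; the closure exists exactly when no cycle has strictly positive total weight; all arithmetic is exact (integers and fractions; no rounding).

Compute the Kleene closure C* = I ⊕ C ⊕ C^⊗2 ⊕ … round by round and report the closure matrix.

D(0):
  [0, -18, -4, -2]
  [7, 0, -16, -∞]
  [-∞, -∞, 0, -5]
  [-14, -10, -2, 0]
D(1):
  [0, -18, -4, -2]
  [7, 0, 3, 5]
  [-∞, -∞, 0, -5]
  [-14, -10, -2, 0]
D(2):
  [0, -18, -4, -2]
  [7, 0, 3, 5]
  [-∞, -∞, 0, -5]
  [-3, -10, -2, 0]
D(3):
  [0, -18, -4, -2]
  [7, 0, 3, 5]
  [-∞, -∞, 0, -5]
  [-3, -10, -2, 0]
D(4):
  [0, -12, -4, -2]
  [7, 0, 3, 5]
  [-8, -15, 0, -5]
  [-3, -10, -2, 0]
Answer: C* = [[0, -12, -4, -2], [7, 0, 3, 5], [-8, -15, 0, -5], [-3, -10, -2, 0]]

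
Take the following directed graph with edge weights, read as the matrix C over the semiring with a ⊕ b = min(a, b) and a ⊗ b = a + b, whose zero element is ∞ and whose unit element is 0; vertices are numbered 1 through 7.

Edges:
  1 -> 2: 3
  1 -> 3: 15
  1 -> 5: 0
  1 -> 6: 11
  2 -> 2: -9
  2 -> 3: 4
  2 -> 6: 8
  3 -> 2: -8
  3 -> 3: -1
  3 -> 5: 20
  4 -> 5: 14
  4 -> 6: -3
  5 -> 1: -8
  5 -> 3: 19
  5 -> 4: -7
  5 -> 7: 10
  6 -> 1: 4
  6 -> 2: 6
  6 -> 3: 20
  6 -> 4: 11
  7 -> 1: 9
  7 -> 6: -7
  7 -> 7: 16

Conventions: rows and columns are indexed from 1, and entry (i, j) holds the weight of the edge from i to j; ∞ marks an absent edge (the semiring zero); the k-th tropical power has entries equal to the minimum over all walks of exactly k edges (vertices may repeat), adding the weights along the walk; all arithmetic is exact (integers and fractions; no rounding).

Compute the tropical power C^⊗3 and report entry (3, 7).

C^⊗2:
  [-8, -6, 7, -7, 35, 11, 10]
  [12, -18, -5, 19, 24, -1, ∞]
  [12, -17, -4, 13, 19, 0, 30]
  [1, 3, 17, 7, ∞, ∞, 24]
  [19, -5, 7, ∞, -8, -10, 26]
  [∞, -3, 10, ∞, 4, 8, ∞]
  [-3, -1, 13, 4, 9, 9, 32]
C^⊗3:
  [15, -15, -2, 22, -8, -10, 26]
  [3, -27, -14, 10, 12, -10, 34]
  [4, -26, -13, 11, 12, -9, 29]
  [33, -6, 7, ∞, 1, 4, 40]
  [-16, -14, -1, -15, 19, 3, 2]
  [-4, -12, 1, -3, 30, 5, 14]
  [1, -10, 3, 2, -3, 1, 19]
Key observation: the optimum is the walk 3->3->5->7, with weight (-1) + 20 + 10 = 29.
Optimal value attained by: walk 3->3->5->7.
Answer: (C^⊗3)[3][7] = 29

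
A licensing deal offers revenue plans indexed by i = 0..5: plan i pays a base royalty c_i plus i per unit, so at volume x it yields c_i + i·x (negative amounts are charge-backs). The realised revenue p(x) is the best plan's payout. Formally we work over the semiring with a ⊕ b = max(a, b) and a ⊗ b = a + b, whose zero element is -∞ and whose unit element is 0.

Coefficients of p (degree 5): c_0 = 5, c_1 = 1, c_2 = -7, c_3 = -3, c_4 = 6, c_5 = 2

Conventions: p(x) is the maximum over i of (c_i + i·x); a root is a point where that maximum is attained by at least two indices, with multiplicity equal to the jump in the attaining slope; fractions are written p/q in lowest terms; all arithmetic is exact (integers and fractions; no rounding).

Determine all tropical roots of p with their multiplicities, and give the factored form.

hull edge (i=0, c=5) to (i=4, c=6): slope 1/4, span 4
hull edge (i=4, c=6) to (i=5, c=2): slope -4, span 1
Factored form: p(x) = 2 ⊗ (x ⊕ (-1/4)) ⊗ (x ⊕ (-1/4)) ⊗ (x ⊕ (-1/4)) ⊗ (x ⊕ (-1/4)) ⊗ (x ⊕ 4)
Answer: roots = -1/4 (mult 4), 4 (mult 1)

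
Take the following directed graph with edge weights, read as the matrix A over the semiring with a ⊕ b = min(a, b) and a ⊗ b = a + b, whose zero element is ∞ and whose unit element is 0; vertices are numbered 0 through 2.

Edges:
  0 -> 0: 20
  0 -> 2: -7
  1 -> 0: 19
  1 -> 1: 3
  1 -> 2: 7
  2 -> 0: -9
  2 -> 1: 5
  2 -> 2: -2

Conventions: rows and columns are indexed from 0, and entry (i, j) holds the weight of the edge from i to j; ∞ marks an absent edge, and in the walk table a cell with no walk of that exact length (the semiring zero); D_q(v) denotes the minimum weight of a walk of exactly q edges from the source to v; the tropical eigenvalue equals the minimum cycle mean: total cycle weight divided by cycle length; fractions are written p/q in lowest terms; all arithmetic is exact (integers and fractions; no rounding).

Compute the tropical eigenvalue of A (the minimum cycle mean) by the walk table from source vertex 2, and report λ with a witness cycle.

q=0: [∞, ∞, 0]
q=1: [-9, 5, -2]
q=2: [-11, 3, -16]
q=3: [-25, -11, -18]
Optimal cycle mean attained by: cycle 0->2->0, total (-7) + (-9), length 2.
Answer: λ = -8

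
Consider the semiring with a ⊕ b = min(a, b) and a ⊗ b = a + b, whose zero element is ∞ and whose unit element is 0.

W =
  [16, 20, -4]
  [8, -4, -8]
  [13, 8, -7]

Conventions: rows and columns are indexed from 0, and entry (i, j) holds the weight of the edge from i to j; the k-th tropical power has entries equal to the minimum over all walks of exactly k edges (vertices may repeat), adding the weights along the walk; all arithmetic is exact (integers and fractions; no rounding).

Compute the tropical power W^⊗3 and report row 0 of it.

W^⊗2:
  [9, 4, -11]
  [4, -8, -15]
  [6, 1, -14]
W^⊗3:
  [2, -3, -18]
  [-2, -12, -22]
  [-1, -6, -21]
Answer: row 0 of W^⊗3 = [2, -3, -18]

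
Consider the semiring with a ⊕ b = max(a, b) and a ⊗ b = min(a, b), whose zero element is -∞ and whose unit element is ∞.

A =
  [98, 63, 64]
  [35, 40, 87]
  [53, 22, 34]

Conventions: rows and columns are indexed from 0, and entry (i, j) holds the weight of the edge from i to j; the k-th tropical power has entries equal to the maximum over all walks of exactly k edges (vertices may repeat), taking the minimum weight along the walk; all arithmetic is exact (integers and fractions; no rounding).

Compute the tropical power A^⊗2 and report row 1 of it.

A^⊗2:
  [98, 63, 64]
  [53, 40, 40]
  [53, 53, 53]
Answer: row 1 of A^⊗2 = [53, 40, 40]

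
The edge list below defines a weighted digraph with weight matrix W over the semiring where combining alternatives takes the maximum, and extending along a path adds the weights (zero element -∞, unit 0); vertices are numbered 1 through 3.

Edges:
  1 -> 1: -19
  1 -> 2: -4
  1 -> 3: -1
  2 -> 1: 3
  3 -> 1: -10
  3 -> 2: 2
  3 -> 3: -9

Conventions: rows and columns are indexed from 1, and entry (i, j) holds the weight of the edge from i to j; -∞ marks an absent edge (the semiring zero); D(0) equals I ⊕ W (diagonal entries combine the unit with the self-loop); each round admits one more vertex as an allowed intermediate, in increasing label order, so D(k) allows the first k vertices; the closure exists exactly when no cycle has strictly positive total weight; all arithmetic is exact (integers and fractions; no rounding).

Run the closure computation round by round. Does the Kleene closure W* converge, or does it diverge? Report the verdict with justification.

D(0):
  [0, -4, -1]
  [3, 0, -∞]
  [-10, 2, 0]
D(1):
  [0, -4, -1]
  [3, 0, 2]
  [-10, 2, 0]
Detection: at round 2, diagonal entry (3, 3) turns strictly positive.
Key observation: the cycle 3->2->1->3 has total weight 2 + 3 + (-1), which is strictly positive.
Answer: DIVERGES — positive cycle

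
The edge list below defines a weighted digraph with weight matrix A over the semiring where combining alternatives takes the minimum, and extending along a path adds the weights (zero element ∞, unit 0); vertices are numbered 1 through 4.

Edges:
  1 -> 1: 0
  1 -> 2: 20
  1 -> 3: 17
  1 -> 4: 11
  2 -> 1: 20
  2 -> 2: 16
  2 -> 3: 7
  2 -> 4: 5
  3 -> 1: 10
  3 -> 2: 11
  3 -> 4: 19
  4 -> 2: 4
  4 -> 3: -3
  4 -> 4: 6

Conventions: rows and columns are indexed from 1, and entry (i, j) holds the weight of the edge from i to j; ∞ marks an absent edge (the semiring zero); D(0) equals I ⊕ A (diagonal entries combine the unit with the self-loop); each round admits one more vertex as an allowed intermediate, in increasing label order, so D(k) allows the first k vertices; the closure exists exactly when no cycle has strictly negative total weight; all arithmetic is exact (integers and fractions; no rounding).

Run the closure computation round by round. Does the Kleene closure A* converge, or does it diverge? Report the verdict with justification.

D(0):
  [0, 20, 17, 11]
  [20, 0, 7, 5]
  [10, 11, 0, 19]
  [∞, 4, -3, 0]
D(1):
  [0, 20, 17, 11]
  [20, 0, 7, 5]
  [10, 11, 0, 19]
  [∞, 4, -3, 0]
D(2):
  [0, 20, 17, 11]
  [20, 0, 7, 5]
  [10, 11, 0, 16]
  [24, 4, -3, 0]
D(3):
  [0, 20, 17, 11]
  [17, 0, 7, 5]
  [10, 11, 0, 16]
  [7, 4, -3, 0]
D(4):
  [0, 15, 8, 11]
  [12, 0, 2, 5]
  [10, 11, 0, 16]
  [7, 4, -3, 0]
Key observation: every diagonal entry stays at the unit through all rounds, so no improving cycle exists.
Answer: CONVERGES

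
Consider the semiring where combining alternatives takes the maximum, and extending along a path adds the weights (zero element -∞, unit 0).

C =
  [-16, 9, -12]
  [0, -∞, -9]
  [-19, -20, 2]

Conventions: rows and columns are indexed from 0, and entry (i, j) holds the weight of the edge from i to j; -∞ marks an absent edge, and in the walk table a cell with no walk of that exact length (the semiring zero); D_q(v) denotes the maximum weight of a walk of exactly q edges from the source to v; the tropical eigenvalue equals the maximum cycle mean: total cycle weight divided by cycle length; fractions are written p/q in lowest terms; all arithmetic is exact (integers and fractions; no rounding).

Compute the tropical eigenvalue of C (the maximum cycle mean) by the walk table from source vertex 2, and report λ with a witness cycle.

q=0: [-∞, -∞, 0]
q=1: [-19, -20, 2]
q=2: [-17, -10, 4]
q=3: [-10, -8, 6]
Optimal cycle mean attained by: cycle 0->1->0, total 9 + 0, length 2.
Answer: λ = 9/2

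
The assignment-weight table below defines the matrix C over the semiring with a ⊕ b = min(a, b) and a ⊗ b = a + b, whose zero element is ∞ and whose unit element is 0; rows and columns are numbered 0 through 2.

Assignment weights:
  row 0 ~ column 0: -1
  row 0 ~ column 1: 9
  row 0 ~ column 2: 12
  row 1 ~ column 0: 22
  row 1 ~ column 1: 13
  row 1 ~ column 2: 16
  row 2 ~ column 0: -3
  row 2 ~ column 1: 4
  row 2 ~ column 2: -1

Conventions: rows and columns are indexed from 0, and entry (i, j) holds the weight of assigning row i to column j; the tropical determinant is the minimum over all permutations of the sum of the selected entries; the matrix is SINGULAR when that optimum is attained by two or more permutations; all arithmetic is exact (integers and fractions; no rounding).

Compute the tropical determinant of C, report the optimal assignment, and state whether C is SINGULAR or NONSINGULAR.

σ = (0, 1, 2): (-1) + 13 + (-1) = 11
σ = (0, 2, 1): (-1) + 16 + 4 = 19
σ = (1, 0, 2): 9 + 22 + (-1) = 30
σ = (1, 2, 0): 9 + 16 + (-3) = 22
σ = (2, 0, 1): 12 + 22 + 4 = 38
σ = (2, 1, 0): 12 + 13 + (-3) = 22
Optimal value attained by: σ = (0, 1, 2).
Answer: det⊕(C) = 11; verdict: NONSINGULAR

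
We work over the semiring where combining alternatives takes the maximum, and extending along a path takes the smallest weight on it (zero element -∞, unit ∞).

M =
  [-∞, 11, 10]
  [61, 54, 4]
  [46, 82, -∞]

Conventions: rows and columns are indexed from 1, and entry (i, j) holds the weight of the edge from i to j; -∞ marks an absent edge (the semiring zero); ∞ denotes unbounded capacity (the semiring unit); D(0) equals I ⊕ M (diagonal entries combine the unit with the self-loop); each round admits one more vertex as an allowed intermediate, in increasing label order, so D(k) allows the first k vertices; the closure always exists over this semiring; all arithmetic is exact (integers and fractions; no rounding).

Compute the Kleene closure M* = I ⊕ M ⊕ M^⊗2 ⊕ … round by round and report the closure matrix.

D(0):
  [∞, 11, 10]
  [61, ∞, 4]
  [46, 82, ∞]
D(1):
  [∞, 11, 10]
  [61, ∞, 10]
  [46, 82, ∞]
D(2):
  [∞, 11, 10]
  [61, ∞, 10]
  [61, 82, ∞]
D(3):
  [∞, 11, 10]
  [61, ∞, 10]
  [61, 82, ∞]
Answer: M* = [[∞, 11, 10], [61, ∞, 10], [61, 82, ∞]]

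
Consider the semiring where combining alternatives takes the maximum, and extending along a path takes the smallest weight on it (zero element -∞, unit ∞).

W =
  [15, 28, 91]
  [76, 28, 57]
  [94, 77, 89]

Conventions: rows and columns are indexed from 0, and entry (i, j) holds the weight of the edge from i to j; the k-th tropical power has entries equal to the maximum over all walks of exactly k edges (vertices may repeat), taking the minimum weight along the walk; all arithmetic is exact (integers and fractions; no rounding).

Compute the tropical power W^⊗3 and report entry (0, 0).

W^⊗2:
  [91, 77, 89]
  [57, 57, 76]
  [89, 77, 91]
W^⊗3:
  [89, 77, 91]
  [76, 76, 76]
  [91, 77, 89]
Key observation: the optimum is the walk 0->2->2->0, with weight 91 min 89 min 94 = 89.
Optimal value attained by: walk 0->2->2->0.
Answer: (W^⊗3)[0][0] = 89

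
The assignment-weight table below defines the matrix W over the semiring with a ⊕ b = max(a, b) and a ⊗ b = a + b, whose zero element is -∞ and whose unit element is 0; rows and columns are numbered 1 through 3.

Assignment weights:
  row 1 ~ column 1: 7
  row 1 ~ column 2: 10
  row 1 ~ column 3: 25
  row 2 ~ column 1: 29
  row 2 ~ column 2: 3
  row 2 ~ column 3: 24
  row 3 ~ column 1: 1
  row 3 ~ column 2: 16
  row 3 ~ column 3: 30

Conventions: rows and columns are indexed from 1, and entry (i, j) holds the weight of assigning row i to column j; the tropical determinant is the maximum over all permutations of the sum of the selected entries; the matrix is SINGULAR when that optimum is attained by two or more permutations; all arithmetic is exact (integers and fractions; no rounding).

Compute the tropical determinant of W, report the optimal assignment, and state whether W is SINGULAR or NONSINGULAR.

σ = (1, 2, 3): 7 + 3 + 30 = 40
σ = (1, 3, 2): 7 + 24 + 16 = 47
σ = (2, 1, 3): 10 + 29 + 30 = 69
σ = (2, 3, 1): 10 + 24 + 1 = 35
σ = (3, 1, 2): 25 + 29 + 16 = 70
σ = (3, 2, 1): 25 + 3 + 1 = 29
Optimal value attained by: σ = (3, 1, 2).
Answer: det⊕(W) = 70; verdict: NONSINGULAR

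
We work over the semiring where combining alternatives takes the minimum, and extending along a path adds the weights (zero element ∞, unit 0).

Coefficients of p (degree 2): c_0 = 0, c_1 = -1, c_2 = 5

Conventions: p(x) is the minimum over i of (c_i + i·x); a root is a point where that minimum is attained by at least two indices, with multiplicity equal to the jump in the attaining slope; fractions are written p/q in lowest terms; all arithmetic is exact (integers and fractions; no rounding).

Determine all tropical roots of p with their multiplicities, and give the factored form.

hull edge (i=0, c=0) to (i=1, c=-1): slope -1, span 1
hull edge (i=1, c=-1) to (i=2, c=5): slope 6, span 1
Factored form: p(x) = 5 ⊗ (x ⊕ (-6)) ⊗ (x ⊕ 1)
Answer: roots = -6 (mult 1), 1 (mult 1)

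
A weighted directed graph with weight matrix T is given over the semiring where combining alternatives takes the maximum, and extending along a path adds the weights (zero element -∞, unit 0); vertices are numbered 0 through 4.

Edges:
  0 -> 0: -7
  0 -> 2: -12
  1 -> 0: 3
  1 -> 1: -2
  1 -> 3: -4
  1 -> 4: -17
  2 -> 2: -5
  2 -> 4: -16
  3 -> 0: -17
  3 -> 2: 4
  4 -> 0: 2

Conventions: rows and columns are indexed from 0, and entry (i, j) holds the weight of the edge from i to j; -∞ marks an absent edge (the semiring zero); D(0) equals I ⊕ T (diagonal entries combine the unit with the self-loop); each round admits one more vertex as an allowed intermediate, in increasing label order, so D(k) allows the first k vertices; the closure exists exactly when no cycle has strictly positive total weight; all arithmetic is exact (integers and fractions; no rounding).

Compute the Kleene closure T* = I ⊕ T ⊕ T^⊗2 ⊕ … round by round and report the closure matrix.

D(0):
  [0, -∞, -12, -∞, -∞]
  [3, 0, -∞, -4, -17]
  [-∞, -∞, 0, -∞, -16]
  [-17, -∞, 4, 0, -∞]
  [2, -∞, -∞, -∞, 0]
D(1):
  [0, -∞, -12, -∞, -∞]
  [3, 0, -9, -4, -17]
  [-∞, -∞, 0, -∞, -16]
  [-17, -∞, 4, 0, -∞]
  [2, -∞, -10, -∞, 0]
D(2):
  [0, -∞, -12, -∞, -∞]
  [3, 0, -9, -4, -17]
  [-∞, -∞, 0, -∞, -16]
  [-17, -∞, 4, 0, -∞]
  [2, -∞, -10, -∞, 0]
D(3):
  [0, -∞, -12, -∞, -28]
  [3, 0, -9, -4, -17]
  [-∞, -∞, 0, -∞, -16]
  [-17, -∞, 4, 0, -12]
  [2, -∞, -10, -∞, 0]
D(4):
  [0, -∞, -12, -∞, -28]
  [3, 0, 0, -4, -16]
  [-∞, -∞, 0, -∞, -16]
  [-17, -∞, 4, 0, -12]
  [2, -∞, -10, -∞, 0]
D(5):
  [0, -∞, -12, -∞, -28]
  [3, 0, 0, -4, -16]
  [-14, -∞, 0, -∞, -16]
  [-10, -∞, 4, 0, -12]
  [2, -∞, -10, -∞, 0]
Answer: T* = [[0, -∞, -12, -∞, -28], [3, 0, 0, -4, -16], [-14, -∞, 0, -∞, -16], [-10, -∞, 4, 0, -12], [2, -∞, -10, -∞, 0]]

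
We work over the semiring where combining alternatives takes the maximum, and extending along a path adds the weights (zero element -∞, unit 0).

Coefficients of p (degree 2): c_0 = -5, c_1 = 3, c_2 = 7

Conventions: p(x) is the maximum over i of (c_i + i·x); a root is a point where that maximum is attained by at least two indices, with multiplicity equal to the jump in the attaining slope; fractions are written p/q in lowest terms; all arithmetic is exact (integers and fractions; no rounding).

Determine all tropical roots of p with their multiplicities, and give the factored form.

hull edge (i=0, c=-5) to (i=1, c=3): slope 8, span 1
hull edge (i=1, c=3) to (i=2, c=7): slope 4, span 1
Factored form: p(x) = 7 ⊗ (x ⊕ (-8)) ⊗ (x ⊕ (-4))
Answer: roots = -8 (mult 1), -4 (mult 1)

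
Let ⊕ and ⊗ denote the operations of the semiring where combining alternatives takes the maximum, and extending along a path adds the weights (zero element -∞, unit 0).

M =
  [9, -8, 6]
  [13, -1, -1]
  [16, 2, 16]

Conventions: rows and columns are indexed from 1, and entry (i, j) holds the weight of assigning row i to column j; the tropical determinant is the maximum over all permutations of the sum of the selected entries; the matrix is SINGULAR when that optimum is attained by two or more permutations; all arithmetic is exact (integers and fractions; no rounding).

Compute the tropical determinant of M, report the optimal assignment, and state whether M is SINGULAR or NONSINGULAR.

σ = (1, 2, 3): 9 + (-1) + 16 = 24
σ = (1, 3, 2): 9 + (-1) + 2 = 10
σ = (2, 1, 3): (-8) + 13 + 16 = 21
σ = (2, 3, 1): (-8) + (-1) + 16 = 7
σ = (3, 1, 2): 6 + 13 + 2 = 21
σ = (3, 2, 1): 6 + (-1) + 16 = 21
Optimal value attained by: σ = (1, 2, 3).
Answer: det⊕(M) = 24; verdict: NONSINGULAR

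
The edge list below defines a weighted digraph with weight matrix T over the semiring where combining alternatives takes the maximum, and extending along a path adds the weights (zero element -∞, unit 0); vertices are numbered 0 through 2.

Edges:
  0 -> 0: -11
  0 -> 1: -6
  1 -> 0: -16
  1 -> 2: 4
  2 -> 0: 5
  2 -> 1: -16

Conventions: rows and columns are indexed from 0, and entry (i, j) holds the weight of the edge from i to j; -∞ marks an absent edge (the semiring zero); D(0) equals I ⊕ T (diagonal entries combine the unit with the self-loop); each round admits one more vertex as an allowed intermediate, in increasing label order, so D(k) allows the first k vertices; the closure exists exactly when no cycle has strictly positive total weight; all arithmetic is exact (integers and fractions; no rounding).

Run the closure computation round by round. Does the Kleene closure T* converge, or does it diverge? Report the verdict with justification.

D(0):
  [0, -6, -∞]
  [-16, 0, 4]
  [5, -16, 0]
D(1):
  [0, -6, -∞]
  [-16, 0, 4]
  [5, -1, 0]
Detection: at round 2, diagonal entry (2, 2) turns strictly positive.
Key observation: the cycle 2->0->1->2 has total weight 5 + (-6) + 4, which is strictly positive.
Answer: DIVERGES — positive cycle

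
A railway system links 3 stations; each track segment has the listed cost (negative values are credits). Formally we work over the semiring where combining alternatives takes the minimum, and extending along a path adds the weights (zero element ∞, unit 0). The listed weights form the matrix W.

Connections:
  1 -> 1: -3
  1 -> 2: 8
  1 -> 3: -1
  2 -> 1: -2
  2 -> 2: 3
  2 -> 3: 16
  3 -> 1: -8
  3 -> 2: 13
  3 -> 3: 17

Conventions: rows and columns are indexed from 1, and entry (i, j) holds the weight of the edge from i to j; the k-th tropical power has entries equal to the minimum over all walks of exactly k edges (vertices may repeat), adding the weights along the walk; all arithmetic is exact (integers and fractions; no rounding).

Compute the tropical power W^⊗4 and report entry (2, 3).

W^⊗2:
  [-9, 5, -4]
  [-5, 6, -3]
  [-11, 0, -9]
W^⊗3:
  [-12, -1, -10]
  [-11, 3, -6]
  [-17, -3, -12]
W^⊗4:
  [-18, -4, -13]
  [-14, -3, -12]
  [-20, -9, -18]
Key observation: the optimum is the walk 2->1->3->1->3, with weight (-2) + (-1) + (-8) + (-1) = -12.
Optimal value attained by: walk 2->1->3->1->3.
Answer: (W^⊗4)[2][3] = -12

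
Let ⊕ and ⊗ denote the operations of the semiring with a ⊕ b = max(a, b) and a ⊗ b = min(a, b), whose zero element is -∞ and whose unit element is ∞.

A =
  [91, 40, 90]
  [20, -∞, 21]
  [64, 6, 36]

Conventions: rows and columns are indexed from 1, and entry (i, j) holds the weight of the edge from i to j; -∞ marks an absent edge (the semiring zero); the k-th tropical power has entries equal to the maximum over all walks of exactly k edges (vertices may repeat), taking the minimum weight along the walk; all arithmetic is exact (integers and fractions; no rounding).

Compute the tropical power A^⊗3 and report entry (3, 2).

A^⊗2:
  [91, 40, 90]
  [21, 20, 21]
  [64, 40, 64]
A^⊗3:
  [91, 40, 90]
  [21, 21, 21]
  [64, 40, 64]
Key observation: the optimum is the walk 3->1->1->2, with weight 64 min 91 min 40 = 40.
Optimal value attained by: walk 3->1->1->2.
Answer: (A^⊗3)[3][2] = 40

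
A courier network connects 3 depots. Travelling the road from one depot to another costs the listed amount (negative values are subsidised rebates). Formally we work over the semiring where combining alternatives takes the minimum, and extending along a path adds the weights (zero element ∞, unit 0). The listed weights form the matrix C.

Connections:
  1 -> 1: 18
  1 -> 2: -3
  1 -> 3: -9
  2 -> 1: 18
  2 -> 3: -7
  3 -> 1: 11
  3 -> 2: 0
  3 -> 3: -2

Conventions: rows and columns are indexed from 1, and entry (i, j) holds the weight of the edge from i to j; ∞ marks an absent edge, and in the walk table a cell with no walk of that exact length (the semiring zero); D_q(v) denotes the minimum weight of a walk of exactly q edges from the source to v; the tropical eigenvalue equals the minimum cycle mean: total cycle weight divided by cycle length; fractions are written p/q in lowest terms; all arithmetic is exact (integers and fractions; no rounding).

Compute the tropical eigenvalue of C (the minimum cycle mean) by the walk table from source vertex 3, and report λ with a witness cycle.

q=0: [∞, ∞, 0]
q=1: [11, 0, -2]
q=2: [9, -2, -7]
q=3: [4, -7, -9]
Optimal cycle mean attained by: cycle 2->3->2, total (-7) + 0, length 2.
Answer: λ = -7/2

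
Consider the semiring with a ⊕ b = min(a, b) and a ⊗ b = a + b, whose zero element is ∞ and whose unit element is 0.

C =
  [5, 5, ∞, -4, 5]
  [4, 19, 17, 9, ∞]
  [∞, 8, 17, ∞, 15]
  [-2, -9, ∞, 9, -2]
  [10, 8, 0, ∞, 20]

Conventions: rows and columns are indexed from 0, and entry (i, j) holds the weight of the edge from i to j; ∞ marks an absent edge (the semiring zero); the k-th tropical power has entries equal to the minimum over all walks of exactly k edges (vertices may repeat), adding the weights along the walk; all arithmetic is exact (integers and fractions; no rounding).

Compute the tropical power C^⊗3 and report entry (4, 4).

C^⊗2:
  [-6, -13, 5, 1, -6]
  [7, 0, 34, 0, 7]
  [12, 23, 15, 17, 32]
  [-5, 0, -2, -6, 3]
  [12, 8, 17, 6, 15]
C^⊗3:
  [-9, -8, -6, -10, -1]
  [-2, -9, 7, 3, -2]
  [15, 8, 32, 8, 15]
  [-8, -15, 3, -9, -8]
  [4, -3, 15, 8, 4]
Key observation: the optimum is the walk 4->0->3->4, with weight 10 + (-4) + (-2) = 4.
Optimal value attained by: walk 4->0->3->4.
Answer: (C^⊗3)[4][4] = 4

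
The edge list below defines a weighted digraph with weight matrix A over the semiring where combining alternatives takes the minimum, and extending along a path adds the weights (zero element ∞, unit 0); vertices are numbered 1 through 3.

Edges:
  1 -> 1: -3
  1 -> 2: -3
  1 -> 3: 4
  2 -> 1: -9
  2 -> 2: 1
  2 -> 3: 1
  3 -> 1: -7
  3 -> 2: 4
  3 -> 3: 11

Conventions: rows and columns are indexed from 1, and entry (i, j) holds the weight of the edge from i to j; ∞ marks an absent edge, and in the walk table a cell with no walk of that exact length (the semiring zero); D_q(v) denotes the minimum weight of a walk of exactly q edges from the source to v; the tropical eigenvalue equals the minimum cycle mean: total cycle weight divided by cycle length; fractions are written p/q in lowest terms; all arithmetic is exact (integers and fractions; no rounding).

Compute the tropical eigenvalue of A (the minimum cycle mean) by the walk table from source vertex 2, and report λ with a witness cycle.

q=0: [∞, 0, ∞]
q=1: [-9, 1, 1]
q=2: [-12, -12, -5]
q=3: [-21, -15, -11]
Optimal cycle mean attained by: cycle 1->2->1, total (-3) + (-9), length 2.
Answer: λ = -6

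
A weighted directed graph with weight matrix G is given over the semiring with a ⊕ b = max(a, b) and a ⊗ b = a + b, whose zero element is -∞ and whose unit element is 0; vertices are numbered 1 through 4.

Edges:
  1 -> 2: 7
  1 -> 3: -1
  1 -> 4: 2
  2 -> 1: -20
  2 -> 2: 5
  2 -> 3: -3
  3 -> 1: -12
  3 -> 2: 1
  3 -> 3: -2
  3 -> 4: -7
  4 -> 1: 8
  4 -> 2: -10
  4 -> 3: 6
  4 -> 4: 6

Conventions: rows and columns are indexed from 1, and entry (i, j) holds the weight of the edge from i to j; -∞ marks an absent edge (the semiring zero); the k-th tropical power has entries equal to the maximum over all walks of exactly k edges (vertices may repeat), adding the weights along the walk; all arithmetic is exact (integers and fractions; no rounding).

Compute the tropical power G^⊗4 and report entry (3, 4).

G^⊗2:
  [10, 12, 8, 8]
  [-15, 10, 2, -10]
  [1, 6, -1, -1]
  [14, 15, 12, 12]
G^⊗3:
  [16, 17, 14, 14]
  [-2, 15, 7, -4]
  [7, 11, 5, 5]
  [20, 21, 18, 18]
G^⊗4:
  [22, 23, 20, 20]
  [4, 20, 12, 2]
  [13, 16, 11, 11]
  [26, 27, 24, 24]
Key observation: the optimum is the walk 3->4->4->4->4, with weight (-7) + 6 + 6 + 6 = 11.
Optimal value attained by: walk 3->4->4->4->4.
Answer: (G^⊗4)[3][4] = 11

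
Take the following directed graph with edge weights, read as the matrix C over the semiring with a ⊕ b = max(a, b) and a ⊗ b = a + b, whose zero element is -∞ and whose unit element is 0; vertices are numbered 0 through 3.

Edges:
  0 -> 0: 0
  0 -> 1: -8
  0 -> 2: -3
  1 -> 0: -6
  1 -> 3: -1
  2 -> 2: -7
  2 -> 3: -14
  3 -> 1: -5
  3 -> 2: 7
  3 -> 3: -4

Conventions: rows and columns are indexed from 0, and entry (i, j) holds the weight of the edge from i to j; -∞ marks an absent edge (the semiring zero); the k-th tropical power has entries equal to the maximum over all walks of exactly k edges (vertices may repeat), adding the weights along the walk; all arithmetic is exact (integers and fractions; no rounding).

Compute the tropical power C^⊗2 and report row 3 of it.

C^⊗2:
  [0, -8, -3, -9]
  [-6, -6, 6, -5]
  [-∞, -19, -7, -18]
  [-11, -9, 3, -6]
Answer: row 3 of C^⊗2 = [-11, -9, 3, -6]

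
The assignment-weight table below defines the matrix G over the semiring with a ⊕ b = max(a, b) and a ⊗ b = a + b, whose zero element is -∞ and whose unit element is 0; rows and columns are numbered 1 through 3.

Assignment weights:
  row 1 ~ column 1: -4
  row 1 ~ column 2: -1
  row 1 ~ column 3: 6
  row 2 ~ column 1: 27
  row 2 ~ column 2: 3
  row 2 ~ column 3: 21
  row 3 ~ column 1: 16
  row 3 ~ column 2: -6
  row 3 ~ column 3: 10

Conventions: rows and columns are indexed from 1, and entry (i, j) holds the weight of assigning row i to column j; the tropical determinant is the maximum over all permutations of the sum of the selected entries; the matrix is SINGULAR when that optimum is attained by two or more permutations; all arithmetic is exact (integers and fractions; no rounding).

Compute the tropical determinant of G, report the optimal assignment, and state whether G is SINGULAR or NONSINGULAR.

σ = (1, 2, 3): (-4) + 3 + 10 = 9
σ = (1, 3, 2): (-4) + 21 + (-6) = 11
σ = (2, 1, 3): (-1) + 27 + 10 = 36
σ = (2, 3, 1): (-1) + 21 + 16 = 36
σ = (3, 1, 2): 6 + 27 + (-6) = 27
σ = (3, 2, 1): 6 + 3 + 16 = 25
Optimal value attained by: σ = (2, 1, 3).
Answer: det⊕(G) = 36; verdict: SINGULAR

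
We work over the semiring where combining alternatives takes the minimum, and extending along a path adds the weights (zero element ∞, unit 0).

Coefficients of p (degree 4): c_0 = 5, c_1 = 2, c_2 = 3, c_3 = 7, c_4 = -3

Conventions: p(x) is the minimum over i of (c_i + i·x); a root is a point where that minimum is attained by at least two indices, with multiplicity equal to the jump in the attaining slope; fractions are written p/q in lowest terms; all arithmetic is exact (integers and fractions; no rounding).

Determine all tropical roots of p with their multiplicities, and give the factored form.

hull edge (i=0, c=5) to (i=1, c=2): slope -3, span 1
hull edge (i=1, c=2) to (i=4, c=-3): slope -5/3, span 3
Factored form: p(x) = -3 ⊗ (x ⊕ 5/3) ⊗ (x ⊕ 5/3) ⊗ (x ⊕ 5/3) ⊗ (x ⊕ 3)
Answer: roots = 5/3 (mult 3), 3 (mult 1)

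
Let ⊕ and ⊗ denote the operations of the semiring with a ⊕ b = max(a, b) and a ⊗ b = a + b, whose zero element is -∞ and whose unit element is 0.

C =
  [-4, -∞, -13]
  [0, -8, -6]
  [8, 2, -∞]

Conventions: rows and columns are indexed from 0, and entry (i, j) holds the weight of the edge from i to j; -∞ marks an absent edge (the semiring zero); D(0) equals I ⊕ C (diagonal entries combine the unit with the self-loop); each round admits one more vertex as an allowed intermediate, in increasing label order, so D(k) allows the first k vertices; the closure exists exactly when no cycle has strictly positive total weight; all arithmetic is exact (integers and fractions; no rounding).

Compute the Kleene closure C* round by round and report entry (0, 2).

D(0):
  [0, -∞, -13]
  [0, 0, -6]
  [8, 2, 0]
D(1):
  [0, -∞, -13]
  [0, 0, -6]
  [8, 2, 0]
D(2):
  [0, -∞, -13]
  [0, 0, -6]
  [8, 2, 0]
D(3):
  [0, -11, -13]
  [2, 0, -6]
  [8, 2, 0]
Answer: C*[0][2] = -13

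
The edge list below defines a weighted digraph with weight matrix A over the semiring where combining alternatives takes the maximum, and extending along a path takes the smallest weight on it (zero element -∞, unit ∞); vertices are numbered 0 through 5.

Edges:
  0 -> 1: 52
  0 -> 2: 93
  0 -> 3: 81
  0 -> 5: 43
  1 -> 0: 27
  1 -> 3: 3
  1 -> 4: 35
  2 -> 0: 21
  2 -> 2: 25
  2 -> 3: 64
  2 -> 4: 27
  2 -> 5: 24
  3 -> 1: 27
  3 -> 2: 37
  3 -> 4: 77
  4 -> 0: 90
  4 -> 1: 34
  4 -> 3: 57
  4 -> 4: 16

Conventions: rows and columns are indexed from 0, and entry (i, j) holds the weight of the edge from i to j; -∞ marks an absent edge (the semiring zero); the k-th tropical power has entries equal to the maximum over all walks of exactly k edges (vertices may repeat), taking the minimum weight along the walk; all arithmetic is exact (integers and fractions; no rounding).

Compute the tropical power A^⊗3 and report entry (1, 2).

A^⊗2:
  [27, 27, 37, 64, 77, 24]
  [35, 34, 27, 35, 16, 27]
  [27, 27, 37, 27, 64, 24]
  [77, 34, 25, 57, 27, 24]
  [27, 52, 90, 81, 57, 43]
  [-∞, -∞, -∞, -∞, -∞, -∞]
A^⊗3:
  [77, 34, 37, 57, 64, 27]
  [27, 35, 35, 35, 35, 35]
  [64, 34, 27, 57, 27, 27]
  [27, 52, 77, 77, 57, 43]
  [57, 34, 37, 64, 77, 27]
  [-∞, -∞, -∞, -∞, -∞, -∞]
Key observation: the optimum is the walk 1->4->0->2, with weight 35 min 90 min 93 = 35.
Optimal value attained by: walk 1->4->0->2.
Answer: (A^⊗3)[1][2] = 35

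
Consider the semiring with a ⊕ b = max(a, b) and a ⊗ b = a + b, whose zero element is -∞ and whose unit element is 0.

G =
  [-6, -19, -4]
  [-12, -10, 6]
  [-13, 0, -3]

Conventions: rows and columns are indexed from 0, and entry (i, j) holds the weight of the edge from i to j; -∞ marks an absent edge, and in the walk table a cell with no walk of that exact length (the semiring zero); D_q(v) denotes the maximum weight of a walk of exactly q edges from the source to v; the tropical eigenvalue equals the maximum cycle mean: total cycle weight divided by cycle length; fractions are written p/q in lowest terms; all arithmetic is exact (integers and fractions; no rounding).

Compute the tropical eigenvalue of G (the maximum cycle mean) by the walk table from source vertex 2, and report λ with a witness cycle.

q=0: [-∞, -∞, 0]
q=1: [-13, 0, -3]
q=2: [-12, -3, 6]
q=3: [-7, 6, 3]
Optimal cycle mean attained by: cycle 1->2->1, total 6 + 0, length 2.
Answer: λ = 3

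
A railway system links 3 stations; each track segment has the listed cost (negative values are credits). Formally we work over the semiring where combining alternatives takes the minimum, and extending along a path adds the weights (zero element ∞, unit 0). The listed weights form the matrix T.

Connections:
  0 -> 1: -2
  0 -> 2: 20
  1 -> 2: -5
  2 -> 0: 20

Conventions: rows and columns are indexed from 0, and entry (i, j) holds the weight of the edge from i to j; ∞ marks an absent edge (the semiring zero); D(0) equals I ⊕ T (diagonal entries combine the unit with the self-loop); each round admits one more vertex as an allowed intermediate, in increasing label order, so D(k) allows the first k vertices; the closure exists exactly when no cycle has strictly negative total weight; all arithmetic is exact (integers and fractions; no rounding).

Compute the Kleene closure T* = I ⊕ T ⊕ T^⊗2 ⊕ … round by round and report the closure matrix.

D(0):
  [0, -2, 20]
  [∞, 0, -5]
  [20, ∞, 0]
D(1):
  [0, -2, 20]
  [∞, 0, -5]
  [20, 18, 0]
D(2):
  [0, -2, -7]
  [∞, 0, -5]
  [20, 18, 0]
D(3):
  [0, -2, -7]
  [15, 0, -5]
  [20, 18, 0]
Answer: T* = [[0, -2, -7], [15, 0, -5], [20, 18, 0]]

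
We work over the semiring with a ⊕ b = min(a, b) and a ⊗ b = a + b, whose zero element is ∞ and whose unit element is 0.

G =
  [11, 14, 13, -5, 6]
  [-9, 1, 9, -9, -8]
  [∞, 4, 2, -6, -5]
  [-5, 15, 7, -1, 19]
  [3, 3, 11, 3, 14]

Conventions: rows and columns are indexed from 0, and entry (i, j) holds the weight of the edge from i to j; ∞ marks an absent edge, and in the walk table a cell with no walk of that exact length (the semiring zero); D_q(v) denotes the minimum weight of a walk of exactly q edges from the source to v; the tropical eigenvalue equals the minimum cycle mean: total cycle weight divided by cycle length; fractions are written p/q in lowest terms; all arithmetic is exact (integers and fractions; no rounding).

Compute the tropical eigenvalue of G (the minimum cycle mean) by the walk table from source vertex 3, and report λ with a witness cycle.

q=0: [∞, ∞, ∞, 0, ∞]
q=1: [-5, 15, 7, -1, 19]
q=2: [-6, 9, 6, -10, 1]
q=3: [-15, 4, -3, -11, 0]
q=4: [-16, -1, -4, -20, -9]
q=5: [-25, -6, -13, -21, -10]
Optimal cycle mean attained by: cycle 0->3->0, total (-5) + (-5), length 2.
Answer: λ = -5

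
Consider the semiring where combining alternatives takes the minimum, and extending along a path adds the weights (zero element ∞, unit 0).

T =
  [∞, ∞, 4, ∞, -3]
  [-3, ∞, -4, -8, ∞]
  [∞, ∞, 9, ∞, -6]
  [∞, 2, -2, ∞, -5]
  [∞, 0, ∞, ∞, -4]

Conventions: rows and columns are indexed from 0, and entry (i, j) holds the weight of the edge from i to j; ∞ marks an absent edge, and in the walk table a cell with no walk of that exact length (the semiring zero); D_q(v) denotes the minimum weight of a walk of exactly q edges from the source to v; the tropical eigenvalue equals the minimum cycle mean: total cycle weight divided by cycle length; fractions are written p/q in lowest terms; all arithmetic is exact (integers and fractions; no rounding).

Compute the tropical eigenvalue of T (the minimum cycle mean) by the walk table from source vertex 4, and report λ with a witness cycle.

q=0: [∞, ∞, ∞, ∞, 0]
q=1: [∞, 0, ∞, ∞, -4]
q=2: [-3, -4, -4, -8, -8]
q=3: [-7, -8, -10, -12, -13]
q=4: [-11, -13, -14, -16, -17]
q=5: [-16, -17, -18, -21, -21]
Optimal cycle mean attained by: cycle 1->3->4->1, total (-8) + (-5) + 0, length 3.
Answer: λ = -13/3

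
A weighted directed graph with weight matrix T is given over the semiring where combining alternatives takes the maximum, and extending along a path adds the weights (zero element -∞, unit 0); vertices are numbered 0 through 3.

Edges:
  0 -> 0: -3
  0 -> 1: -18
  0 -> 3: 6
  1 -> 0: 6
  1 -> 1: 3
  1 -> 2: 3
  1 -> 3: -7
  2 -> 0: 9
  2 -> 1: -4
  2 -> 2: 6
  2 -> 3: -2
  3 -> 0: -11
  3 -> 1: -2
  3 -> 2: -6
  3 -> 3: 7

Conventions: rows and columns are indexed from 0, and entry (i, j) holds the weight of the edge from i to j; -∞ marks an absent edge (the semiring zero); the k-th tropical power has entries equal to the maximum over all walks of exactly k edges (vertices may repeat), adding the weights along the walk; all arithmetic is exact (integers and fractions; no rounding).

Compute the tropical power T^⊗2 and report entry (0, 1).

T^⊗2:
  [-5, 4, 0, 13]
  [12, 6, 9, 12]
  [15, 2, 12, 15]
  [4, 5, 1, 14]
Key observation: the optimum is the walk 0->3->1, with weight 6 + (-2) = 4.
Optimal value attained by: walk 0->3->1.
Answer: (T^⊗2)[0][1] = 4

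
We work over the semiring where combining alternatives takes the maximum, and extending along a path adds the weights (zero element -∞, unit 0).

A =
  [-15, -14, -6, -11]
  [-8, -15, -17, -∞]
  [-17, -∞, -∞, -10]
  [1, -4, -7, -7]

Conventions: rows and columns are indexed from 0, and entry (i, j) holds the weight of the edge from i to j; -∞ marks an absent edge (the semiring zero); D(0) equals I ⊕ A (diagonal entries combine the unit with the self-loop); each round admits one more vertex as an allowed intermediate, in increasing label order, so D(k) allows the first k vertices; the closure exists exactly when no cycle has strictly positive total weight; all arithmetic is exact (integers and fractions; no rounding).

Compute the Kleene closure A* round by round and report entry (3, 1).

D(0):
  [0, -14, -6, -11]
  [-8, 0, -17, -∞]
  [-17, -∞, 0, -10]
  [1, -4, -7, 0]
D(1):
  [0, -14, -6, -11]
  [-8, 0, -14, -19]
  [-17, -31, 0, -10]
  [1, -4, -5, 0]
D(2):
  [0, -14, -6, -11]
  [-8, 0, -14, -19]
  [-17, -31, 0, -10]
  [1, -4, -5, 0]
D(3):
  [0, -14, -6, -11]
  [-8, 0, -14, -19]
  [-17, -31, 0, -10]
  [1, -4, -5, 0]
D(4):
  [0, -14, -6, -11]
  [-8, 0, -14, -19]
  [-9, -14, 0, -10]
  [1, -4, -5, 0]
Answer: A*[3][1] = -4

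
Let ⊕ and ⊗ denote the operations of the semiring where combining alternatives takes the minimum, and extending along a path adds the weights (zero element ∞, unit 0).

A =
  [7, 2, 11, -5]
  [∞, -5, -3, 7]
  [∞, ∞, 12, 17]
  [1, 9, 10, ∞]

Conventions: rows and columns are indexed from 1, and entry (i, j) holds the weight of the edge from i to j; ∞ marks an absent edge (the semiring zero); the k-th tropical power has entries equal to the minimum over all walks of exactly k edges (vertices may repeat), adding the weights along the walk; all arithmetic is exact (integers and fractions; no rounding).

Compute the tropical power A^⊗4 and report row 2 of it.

A^⊗2:
  [-4, -3, -1, 2]
  [8, -10, -8, 2]
  [18, 26, 24, 29]
  [8, 3, 6, -4]
A^⊗3:
  [3, -8, -6, -9]
  [3, -15, -13, -3]
  [25, 20, 23, 13]
  [-3, -2, 0, 3]
A^⊗4:
  [-8, -13, -11, -2]
  [-2, -20, -18, -8]
  [14, 15, 17, 20]
  [4, -7, -5, -8]
Answer: row 2 of A^⊗4 = [-2, -20, -18, -8]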